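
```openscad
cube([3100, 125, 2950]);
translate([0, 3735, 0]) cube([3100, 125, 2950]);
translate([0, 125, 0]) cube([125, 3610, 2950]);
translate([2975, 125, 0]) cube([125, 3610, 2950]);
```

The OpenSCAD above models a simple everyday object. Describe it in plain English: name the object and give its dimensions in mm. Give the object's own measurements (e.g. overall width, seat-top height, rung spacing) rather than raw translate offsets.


The wall frame of a small rectangular building: four walls, each 2950 mm tall and 125 mm thick, enclosing a footprint 3100 mm (x) by 3860 mm (y) outside-to-outside, with no floor or roof. The front and back walls (the −y and +y sides) span the full width; the two side walls fit between them.


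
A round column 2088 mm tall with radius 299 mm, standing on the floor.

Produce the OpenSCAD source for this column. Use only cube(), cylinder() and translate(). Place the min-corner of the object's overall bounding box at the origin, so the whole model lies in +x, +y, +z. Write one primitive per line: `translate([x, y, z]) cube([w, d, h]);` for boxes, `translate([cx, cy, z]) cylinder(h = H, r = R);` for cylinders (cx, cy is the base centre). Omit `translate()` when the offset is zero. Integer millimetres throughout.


translate([299, 299, 0]) cylinder(h = 2088, r = 299);


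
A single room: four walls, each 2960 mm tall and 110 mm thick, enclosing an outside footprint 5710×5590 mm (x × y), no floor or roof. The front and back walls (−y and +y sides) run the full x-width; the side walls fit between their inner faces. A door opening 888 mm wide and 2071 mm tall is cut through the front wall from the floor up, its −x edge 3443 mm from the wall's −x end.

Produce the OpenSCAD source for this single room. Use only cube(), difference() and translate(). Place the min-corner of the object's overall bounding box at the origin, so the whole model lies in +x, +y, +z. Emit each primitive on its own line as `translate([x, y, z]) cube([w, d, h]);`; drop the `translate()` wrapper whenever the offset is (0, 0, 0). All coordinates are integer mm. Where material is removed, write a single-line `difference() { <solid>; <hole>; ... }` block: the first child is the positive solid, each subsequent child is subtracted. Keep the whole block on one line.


difference() { cube([5710, 110, 2960]); translate([3443, 0, 0]) cube([888, 110, 2071]); }
translate([0, 5480, 0]) cube([5710, 110, 2960]);
translate([0, 110, 0]) cube([110, 5370, 2960]);
translate([5600, 110, 0]) cube([110, 5370, 2960]);


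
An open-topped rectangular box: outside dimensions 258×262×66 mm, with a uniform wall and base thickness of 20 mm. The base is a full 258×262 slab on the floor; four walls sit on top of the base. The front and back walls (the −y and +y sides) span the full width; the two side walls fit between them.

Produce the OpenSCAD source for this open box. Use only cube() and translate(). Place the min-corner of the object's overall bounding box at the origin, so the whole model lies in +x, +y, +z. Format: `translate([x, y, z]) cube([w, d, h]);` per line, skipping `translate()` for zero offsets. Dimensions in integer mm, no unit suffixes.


cube([258, 262, 20]);
translate([0, 0, 20]) cube([258, 20, 46]);
translate([0, 242, 20]) cube([258, 20, 46]);
translate([0, 20, 20]) cube([20, 222, 46]);
translate([238, 20, 20]) cube([20, 222, 46]);


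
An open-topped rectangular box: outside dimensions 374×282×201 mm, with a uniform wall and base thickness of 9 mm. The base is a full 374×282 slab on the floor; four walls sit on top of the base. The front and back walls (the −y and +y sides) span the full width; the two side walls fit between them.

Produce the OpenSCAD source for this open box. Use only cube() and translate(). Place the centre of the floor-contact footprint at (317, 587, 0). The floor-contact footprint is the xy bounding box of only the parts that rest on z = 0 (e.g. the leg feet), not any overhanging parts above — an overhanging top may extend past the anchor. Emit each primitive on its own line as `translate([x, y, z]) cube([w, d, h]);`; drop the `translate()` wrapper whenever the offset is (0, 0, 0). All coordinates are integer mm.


translate([130, 446, 0]) cube([374, 282, 9]);
translate([130, 446, 9]) cube([374, 9, 192]);
translate([130, 719, 9]) cube([374, 9, 192]);
translate([130, 455, 9]) cube([9, 264, 192]);
translate([495, 455, 9]) cube([9, 264, 192]);


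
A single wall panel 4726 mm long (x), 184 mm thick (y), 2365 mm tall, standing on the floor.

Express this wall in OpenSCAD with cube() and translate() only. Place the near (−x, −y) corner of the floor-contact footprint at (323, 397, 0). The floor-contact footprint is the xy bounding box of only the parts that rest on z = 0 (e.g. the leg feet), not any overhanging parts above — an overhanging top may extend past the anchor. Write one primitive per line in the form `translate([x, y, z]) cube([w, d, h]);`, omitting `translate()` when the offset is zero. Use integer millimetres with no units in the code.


translate([323, 397, 0]) cube([4726, 184, 2365]);


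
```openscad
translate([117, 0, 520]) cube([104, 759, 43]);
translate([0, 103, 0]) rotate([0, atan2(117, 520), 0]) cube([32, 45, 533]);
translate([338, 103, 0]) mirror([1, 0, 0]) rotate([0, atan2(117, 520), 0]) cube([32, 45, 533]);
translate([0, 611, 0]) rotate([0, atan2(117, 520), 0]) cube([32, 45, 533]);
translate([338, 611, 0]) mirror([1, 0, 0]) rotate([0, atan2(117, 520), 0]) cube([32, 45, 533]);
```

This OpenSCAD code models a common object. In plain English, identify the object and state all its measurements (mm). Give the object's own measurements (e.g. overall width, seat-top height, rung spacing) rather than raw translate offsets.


A sawhorse. A 104×759×43 mm beam (x, y, z) sits on two A-frame leg pairs. Each pair is two raked legs of 32×45 mm section (45 mm along y) splaying symmetrically in x. Each leg rises 520 mm vertically over 117 mm of horizontal reach and is 533 mm long along its own axis. Every leg's outer bottom edge rests on the floor and its outer top edge meets a bottom edge of the beam — the left legs (tilting toward +x) meet the beam's −x bottom edge, the right legs (their mirror images, tilting toward −x) meet its +x bottom edge — so the leg tops tuck under the beam, the beam's underside is 520 mm above the floor, and the feet are 338 mm apart outside-to-outside with the beam centred between them. The two leg pairs are set in 103 mm from either end of the beam.


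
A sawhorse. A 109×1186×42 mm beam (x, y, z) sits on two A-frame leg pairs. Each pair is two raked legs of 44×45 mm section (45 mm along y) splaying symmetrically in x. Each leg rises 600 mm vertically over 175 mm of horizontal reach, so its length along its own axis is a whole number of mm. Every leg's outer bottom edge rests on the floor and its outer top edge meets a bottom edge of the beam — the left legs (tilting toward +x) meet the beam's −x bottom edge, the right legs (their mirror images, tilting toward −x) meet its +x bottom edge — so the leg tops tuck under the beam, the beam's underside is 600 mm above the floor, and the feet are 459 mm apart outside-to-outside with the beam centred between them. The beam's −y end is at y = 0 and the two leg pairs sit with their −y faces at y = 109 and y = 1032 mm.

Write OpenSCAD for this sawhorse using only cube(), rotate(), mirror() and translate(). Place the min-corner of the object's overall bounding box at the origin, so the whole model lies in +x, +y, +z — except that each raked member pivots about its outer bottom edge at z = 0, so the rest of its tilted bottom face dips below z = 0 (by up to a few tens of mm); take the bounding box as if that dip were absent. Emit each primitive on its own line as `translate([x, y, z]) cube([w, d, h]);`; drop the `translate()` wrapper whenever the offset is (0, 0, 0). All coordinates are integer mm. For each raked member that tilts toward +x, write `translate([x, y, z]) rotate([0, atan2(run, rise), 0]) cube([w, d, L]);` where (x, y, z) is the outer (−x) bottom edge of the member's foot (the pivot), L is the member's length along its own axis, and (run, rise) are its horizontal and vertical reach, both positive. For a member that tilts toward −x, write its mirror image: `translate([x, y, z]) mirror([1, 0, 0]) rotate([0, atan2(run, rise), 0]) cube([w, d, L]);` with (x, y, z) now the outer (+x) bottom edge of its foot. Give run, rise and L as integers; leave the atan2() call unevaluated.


translate([175, 0, 600]) cube([109, 1186, 42]);
translate([0, 109, 0]) rotate([0, atan2(175, 600), 0]) cube([44, 45, 625]);
translate([459, 109, 0]) mirror([1, 0, 0]) rotate([0, atan2(175, 600), 0]) cube([44, 45, 625]);
translate([0, 1032, 0]) rotate([0, atan2(175, 600), 0]) cube([44, 45, 625]);
translate([459, 1032, 0]) mirror([1, 0, 0]) rotate([0, atan2(175, 600), 0]) cube([44, 45, 625]);


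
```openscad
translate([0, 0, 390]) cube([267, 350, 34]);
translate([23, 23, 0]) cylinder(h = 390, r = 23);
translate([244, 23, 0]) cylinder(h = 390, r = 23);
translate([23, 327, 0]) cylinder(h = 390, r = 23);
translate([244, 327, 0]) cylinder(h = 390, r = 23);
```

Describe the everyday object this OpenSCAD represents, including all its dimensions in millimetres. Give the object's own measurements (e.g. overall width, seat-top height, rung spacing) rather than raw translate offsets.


A simple wooden stool: a rectangular seat 267 mm (x) by 350 mm (y), 34 mm thick, top face at z = 424 mm, on four round legs, each 46 mm in diameter. The legs rest on z = 0, each leg's axis is inset half a diameter from the nearest pair of seat edges (so the leg's bounding box is flush with the corner).


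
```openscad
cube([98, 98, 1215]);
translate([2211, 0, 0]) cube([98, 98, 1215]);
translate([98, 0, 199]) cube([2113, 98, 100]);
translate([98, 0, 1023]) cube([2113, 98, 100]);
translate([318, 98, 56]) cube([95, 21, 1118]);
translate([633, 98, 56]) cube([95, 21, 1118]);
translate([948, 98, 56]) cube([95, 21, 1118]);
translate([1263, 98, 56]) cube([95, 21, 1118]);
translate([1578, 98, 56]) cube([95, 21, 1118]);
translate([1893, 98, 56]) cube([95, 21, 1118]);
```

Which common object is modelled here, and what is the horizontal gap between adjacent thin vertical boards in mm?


A fence section. The picket gap is 220 mm.

Two posts, two rails, 6 pickets — a fence section. Span 2113 mm holds 6 pickets of 95 mm with 7 equal gaps: ⌊(2113 − 6·95) / 7⌋ = 220 mm.


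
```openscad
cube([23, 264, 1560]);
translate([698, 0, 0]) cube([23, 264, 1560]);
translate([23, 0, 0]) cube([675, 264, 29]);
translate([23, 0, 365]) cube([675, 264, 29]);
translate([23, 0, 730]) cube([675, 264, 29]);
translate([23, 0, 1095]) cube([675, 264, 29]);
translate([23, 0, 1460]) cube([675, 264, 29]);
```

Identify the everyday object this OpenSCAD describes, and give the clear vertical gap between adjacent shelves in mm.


A bookshelf. The clear shelf gap is 336 mm.

Two tall side panels with 5 horizontal boards between them — a bookshelf. The first two shelf undersides are at z = 0 and z = 365; with shelf thickness 29, the clear gap is 365 − 0 − 29 = 336 mm.


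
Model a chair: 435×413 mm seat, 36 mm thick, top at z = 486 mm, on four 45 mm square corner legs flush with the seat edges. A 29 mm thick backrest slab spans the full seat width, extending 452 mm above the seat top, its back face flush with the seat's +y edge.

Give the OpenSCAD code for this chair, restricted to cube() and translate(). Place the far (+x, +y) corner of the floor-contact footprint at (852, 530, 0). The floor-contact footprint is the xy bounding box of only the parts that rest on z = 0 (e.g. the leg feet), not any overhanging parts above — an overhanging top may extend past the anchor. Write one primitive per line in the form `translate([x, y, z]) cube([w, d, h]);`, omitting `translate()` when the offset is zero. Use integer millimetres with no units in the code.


translate([417, 117, 450]) cube([435, 413, 36]);
translate([417, 117, 0]) cube([45, 45, 450]);
translate([807, 117, 0]) cube([45, 45, 450]);
translate([417, 485, 0]) cube([45, 45, 450]);
translate([807, 485, 0]) cube([45, 45, 450]);
translate([417, 501, 486]) cube([435, 29, 452]);


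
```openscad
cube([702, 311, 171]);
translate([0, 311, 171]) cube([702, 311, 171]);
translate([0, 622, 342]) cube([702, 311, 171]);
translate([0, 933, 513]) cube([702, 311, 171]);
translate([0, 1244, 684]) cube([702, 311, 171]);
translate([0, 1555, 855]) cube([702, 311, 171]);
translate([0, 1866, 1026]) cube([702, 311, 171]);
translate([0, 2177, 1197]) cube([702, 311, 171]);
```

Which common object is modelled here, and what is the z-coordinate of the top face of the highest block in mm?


A staircase. The total rise is 1368 mm.

8 identical blocks, each offset up and back from the previous — a staircase. Each step is 171 mm tall and there are 8 of them, so the total rise is 8 × 171 = 1368 mm.


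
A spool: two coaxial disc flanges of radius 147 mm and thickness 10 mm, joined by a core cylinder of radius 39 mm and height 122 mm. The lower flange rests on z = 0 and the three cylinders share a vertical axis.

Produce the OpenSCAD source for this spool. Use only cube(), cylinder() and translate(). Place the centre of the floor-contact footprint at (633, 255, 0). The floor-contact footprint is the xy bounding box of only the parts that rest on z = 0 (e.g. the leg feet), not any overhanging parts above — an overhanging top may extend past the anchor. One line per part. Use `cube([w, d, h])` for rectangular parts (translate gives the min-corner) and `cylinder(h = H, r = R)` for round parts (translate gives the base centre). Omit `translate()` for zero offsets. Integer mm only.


translate([633, 255, 0]) cylinder(h = 10, r = 147);
translate([633, 255, 10]) cylinder(h = 122, r = 39);
translate([633, 255, 132]) cylinder(h = 10, r = 147);


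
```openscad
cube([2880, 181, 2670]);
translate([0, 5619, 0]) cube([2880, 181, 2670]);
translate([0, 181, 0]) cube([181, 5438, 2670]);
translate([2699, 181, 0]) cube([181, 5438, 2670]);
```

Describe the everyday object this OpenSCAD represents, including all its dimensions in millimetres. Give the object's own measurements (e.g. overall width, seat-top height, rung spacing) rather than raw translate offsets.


The wall frame of a small rectangular building: four walls, each 2670 mm tall and 181 mm thick, enclosing a footprint 2880 mm (x) by 5800 mm (y) outside-to-outside, with no floor or roof. The front and back walls (the −y and +y sides) span the full width; the two side walls fit between them.


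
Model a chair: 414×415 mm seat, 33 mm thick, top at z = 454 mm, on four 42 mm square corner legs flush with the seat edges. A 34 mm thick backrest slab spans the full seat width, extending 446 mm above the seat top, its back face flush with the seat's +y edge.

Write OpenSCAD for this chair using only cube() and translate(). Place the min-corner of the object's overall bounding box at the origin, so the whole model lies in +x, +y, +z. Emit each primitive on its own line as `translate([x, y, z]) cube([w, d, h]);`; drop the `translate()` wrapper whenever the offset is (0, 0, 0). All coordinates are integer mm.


translate([0, 0, 421]) cube([414, 415, 33]);
cube([42, 42, 421]);
translate([372, 0, 0]) cube([42, 42, 421]);
translate([0, 373, 0]) cube([42, 42, 421]);
translate([372, 373, 0]) cube([42, 42, 421]);
translate([0, 381, 454]) cube([414, 34, 446]);


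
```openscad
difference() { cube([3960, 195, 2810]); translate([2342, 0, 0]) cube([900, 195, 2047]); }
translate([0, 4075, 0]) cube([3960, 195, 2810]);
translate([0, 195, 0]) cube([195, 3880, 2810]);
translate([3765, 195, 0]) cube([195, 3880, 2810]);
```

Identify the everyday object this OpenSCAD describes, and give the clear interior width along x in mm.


A single room. The interior width is 3570 mm.

Four walls enclosing a rectangle with a door in the front wall — a room. Outside width 3960 minus two 195 mm walls gives 3570 mm.


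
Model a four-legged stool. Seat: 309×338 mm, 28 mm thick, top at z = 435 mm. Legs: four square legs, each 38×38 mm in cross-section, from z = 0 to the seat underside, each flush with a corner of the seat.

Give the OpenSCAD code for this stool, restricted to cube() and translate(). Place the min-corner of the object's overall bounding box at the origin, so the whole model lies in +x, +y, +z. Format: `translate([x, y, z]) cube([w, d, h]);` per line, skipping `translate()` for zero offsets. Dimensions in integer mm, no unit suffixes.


translate([0, 0, 407]) cube([309, 338, 28]);
cube([38, 38, 407]);
translate([271, 0, 0]) cube([38, 38, 407]);
translate([0, 300, 0]) cube([38, 38, 407]);
translate([271, 300, 0]) cube([38, 38, 407]);


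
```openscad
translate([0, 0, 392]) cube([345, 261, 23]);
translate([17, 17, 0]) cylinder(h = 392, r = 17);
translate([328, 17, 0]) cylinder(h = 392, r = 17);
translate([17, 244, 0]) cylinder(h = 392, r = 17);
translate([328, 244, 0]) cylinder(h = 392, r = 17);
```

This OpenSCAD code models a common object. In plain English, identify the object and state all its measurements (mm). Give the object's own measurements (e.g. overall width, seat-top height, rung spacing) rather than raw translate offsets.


A simple wooden stool: a rectangular seat 345 mm (x) by 261 mm (y), 23 mm thick, top face at z = 415 mm, on four round legs, each 34 mm in diameter. The legs rest on z = 0, each leg's axis is inset half a diameter from the nearest pair of seat edges (so the leg's bounding box is flush with the corner).


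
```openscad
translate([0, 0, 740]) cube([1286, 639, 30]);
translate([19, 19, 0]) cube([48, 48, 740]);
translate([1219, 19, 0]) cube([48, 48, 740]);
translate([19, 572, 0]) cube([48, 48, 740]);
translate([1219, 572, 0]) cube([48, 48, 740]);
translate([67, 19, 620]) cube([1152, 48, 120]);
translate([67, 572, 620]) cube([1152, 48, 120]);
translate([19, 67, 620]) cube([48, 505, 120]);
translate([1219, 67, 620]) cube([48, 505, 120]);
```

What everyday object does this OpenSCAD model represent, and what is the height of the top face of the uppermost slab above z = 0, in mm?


A table. The table height is 770 mm.

A 1286×639×30 slab sits at z = 740 on four 48 mm square posts — a table. The top surface is at 740 + 30 = 770 mm.


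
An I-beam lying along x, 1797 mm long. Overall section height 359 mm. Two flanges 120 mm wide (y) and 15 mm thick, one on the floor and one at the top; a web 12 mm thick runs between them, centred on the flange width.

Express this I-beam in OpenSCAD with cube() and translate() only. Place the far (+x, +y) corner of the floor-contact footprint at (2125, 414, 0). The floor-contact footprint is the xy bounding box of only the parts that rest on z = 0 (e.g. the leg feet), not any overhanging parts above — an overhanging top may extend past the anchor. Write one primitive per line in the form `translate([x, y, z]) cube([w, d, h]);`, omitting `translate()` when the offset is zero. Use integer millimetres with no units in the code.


translate([328, 294, 0]) cube([1797, 120, 15]);
translate([328, 348, 15]) cube([1797, 12, 329]);
translate([328, 294, 344]) cube([1797, 120, 15]);


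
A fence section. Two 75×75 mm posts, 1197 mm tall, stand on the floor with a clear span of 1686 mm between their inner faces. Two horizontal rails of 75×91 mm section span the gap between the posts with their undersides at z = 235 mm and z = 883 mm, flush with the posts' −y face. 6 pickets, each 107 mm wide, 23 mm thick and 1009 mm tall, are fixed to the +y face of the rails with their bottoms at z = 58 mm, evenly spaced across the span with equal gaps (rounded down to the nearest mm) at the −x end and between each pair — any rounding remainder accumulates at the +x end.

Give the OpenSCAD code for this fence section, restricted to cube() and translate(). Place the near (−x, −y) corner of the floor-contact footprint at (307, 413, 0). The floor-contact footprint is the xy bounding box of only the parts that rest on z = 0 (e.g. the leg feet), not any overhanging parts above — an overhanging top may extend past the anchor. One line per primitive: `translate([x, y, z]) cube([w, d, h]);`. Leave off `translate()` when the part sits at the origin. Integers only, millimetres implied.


translate([307, 413, 0]) cube([75, 75, 1197]);
translate([2068, 413, 0]) cube([75, 75, 1197]);
translate([382, 413, 235]) cube([1686, 75, 91]);
translate([382, 413, 883]) cube([1686, 75, 91]);
translate([531, 488, 58]) cube([107, 23, 1009]);
translate([787, 488, 58]) cube([107, 23, 1009]);
translate([1043, 488, 58]) cube([107, 23, 1009]);
translate([1299, 488, 58]) cube([107, 23, 1009]);
translate([1555, 488, 58]) cube([107, 23, 1009]);
translate([1811, 488, 58]) cube([107, 23, 1009]);


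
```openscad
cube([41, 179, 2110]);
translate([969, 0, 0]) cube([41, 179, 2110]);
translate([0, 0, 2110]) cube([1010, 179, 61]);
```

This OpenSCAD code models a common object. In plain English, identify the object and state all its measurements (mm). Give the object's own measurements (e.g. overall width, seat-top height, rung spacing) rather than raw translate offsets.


A door frame. The clear opening is 928 mm wide and 2110 mm high. Two 41 mm wide jambs, 179 mm deep, stand either side of the opening from the floor to the top of the opening. A 61 mm thick head sits across the top of both jambs, spanning the full outside width of the frame.


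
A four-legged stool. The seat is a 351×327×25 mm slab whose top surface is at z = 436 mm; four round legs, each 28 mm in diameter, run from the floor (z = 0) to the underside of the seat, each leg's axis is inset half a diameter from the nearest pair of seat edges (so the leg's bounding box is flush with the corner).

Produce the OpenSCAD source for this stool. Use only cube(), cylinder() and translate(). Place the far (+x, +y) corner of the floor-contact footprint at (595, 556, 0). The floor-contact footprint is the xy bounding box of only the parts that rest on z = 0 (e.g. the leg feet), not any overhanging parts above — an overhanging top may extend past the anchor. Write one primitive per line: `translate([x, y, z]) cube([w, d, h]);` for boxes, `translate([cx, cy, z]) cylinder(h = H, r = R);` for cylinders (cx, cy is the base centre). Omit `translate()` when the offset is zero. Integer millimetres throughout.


translate([244, 229, 411]) cube([351, 327, 25]);
translate([258, 243, 0]) cylinder(h = 411, r = 14);
translate([581, 243, 0]) cylinder(h = 411, r = 14);
translate([258, 542, 0]) cylinder(h = 411, r = 14);
translate([581, 542, 0]) cylinder(h = 411, r = 14);


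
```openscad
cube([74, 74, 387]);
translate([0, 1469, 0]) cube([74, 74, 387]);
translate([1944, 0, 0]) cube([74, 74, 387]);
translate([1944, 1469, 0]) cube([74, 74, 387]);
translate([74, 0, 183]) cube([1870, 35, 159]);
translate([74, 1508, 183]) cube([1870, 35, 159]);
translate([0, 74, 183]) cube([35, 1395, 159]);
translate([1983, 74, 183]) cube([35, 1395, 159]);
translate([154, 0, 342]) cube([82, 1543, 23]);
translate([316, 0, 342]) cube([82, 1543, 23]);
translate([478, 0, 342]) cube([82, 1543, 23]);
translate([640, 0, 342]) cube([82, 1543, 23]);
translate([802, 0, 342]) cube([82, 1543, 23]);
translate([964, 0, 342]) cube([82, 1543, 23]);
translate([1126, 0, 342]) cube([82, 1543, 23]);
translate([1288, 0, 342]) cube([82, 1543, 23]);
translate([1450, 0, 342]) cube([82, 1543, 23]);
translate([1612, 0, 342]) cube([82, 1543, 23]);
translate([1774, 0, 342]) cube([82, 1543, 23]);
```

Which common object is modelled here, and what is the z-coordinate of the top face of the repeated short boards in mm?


A bed frame. The slat-top height is 365 mm.

Four posts, four rails, and a row of slats — a bed frame. Slats sit on the rails at z = 183 + 159 = 342; with slat thickness 23, the top is 365 mm.


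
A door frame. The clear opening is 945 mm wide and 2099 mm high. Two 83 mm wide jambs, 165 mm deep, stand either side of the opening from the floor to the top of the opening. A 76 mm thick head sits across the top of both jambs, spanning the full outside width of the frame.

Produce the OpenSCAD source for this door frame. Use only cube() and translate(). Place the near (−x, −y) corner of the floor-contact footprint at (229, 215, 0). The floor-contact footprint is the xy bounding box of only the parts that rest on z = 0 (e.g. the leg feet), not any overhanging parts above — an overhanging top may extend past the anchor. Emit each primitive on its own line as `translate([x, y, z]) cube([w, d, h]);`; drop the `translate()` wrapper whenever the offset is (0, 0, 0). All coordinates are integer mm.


translate([229, 215, 0]) cube([83, 165, 2099]);
translate([1257, 215, 0]) cube([83, 165, 2099]);
translate([229, 215, 2099]) cube([1111, 165, 76]);


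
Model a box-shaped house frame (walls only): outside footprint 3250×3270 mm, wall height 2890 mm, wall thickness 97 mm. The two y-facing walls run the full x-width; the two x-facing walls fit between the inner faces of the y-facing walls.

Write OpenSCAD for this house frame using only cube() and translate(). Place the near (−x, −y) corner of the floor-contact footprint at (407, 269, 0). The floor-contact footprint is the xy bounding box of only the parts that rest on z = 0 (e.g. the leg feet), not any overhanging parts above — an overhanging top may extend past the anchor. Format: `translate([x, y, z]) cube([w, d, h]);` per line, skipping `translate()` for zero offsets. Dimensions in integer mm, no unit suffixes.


translate([407, 269, 0]) cube([3250, 97, 2890]);
translate([407, 3442, 0]) cube([3250, 97, 2890]);
translate([407, 366, 0]) cube([97, 3076, 2890]);
translate([3560, 366, 0]) cube([97, 3076, 2890]);


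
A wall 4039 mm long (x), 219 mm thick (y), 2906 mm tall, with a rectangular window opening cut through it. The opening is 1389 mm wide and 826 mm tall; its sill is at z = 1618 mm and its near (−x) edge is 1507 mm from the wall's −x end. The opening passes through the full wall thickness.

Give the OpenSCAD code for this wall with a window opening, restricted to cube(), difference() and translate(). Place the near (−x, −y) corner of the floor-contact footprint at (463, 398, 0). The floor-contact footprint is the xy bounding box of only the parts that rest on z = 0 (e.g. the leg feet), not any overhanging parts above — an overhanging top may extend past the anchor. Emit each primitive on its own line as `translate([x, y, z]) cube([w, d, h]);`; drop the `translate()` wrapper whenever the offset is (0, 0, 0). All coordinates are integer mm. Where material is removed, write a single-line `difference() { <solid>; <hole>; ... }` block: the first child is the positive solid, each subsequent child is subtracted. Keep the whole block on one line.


difference() { translate([463, 398, 0]) cube([4039, 219, 2906]); translate([1970, 398, 1618]) cube([1389, 219, 826]); }


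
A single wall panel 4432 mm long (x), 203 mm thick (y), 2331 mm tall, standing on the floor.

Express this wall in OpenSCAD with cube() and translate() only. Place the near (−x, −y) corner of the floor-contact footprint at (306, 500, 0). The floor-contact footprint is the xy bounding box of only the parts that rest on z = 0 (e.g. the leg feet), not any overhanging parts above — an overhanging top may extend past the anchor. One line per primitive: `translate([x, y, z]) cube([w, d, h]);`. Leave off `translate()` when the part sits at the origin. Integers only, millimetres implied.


translate([306, 500, 0]) cube([4432, 203, 2331]);


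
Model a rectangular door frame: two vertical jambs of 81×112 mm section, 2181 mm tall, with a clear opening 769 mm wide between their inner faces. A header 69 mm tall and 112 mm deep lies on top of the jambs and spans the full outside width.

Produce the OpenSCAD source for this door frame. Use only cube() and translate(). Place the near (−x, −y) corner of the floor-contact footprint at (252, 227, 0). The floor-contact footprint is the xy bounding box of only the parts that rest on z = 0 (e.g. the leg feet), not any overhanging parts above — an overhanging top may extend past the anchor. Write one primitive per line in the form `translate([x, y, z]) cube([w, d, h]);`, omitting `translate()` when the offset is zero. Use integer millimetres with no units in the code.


translate([252, 227, 0]) cube([81, 112, 2181]);
translate([1102, 227, 0]) cube([81, 112, 2181]);
translate([252, 227, 2181]) cube([931, 112, 69]);


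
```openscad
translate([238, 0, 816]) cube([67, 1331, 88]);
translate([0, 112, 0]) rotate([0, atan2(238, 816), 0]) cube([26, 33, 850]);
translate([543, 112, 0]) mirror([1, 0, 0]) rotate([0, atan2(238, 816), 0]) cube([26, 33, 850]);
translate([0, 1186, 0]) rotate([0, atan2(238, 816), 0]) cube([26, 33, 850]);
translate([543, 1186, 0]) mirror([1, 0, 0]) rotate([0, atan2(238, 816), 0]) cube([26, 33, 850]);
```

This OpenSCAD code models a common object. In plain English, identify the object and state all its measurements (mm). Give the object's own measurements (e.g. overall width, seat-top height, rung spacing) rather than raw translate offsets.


A sawhorse. A 67×1331×88 mm beam (x, y, z) sits on two A-frame leg pairs. Each pair is two raked legs of 26×33 mm section (33 mm along y) splaying symmetrically in x. Each leg rises 816 mm vertically over 238 mm of horizontal reach and is 850 mm long along its own axis. Every leg's outer bottom edge rests on the floor and its outer top edge meets a bottom edge of the beam — the left legs (tilting toward +x) meet the beam's −x bottom edge, the right legs (their mirror images, tilting toward −x) meet its +x bottom edge — so the leg tops tuck under the beam, the beam's underside is 816 mm above the floor, and the feet are 543 mm apart outside-to-outside with the beam centred between them. The two leg pairs are set in 112 mm from either end of the beam.


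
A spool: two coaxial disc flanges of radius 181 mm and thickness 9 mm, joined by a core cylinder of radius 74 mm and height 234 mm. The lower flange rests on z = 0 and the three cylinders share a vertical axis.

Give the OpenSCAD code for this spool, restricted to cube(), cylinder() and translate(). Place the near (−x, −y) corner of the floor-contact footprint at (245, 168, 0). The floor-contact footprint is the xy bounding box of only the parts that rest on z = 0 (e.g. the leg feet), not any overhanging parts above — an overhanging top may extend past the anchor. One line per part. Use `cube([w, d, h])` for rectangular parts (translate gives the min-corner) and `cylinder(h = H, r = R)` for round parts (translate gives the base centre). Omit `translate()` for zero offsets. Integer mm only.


translate([426, 349, 0]) cylinder(h = 9, r = 181);
translate([426, 349, 9]) cylinder(h = 234, r = 74);
translate([426, 349, 243]) cylinder(h = 9, r = 181);


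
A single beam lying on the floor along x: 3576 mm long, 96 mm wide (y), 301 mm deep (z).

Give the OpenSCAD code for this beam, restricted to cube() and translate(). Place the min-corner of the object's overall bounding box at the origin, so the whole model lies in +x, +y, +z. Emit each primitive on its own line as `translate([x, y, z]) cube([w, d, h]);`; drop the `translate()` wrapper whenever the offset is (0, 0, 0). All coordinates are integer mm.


cube([3576, 96, 301]);


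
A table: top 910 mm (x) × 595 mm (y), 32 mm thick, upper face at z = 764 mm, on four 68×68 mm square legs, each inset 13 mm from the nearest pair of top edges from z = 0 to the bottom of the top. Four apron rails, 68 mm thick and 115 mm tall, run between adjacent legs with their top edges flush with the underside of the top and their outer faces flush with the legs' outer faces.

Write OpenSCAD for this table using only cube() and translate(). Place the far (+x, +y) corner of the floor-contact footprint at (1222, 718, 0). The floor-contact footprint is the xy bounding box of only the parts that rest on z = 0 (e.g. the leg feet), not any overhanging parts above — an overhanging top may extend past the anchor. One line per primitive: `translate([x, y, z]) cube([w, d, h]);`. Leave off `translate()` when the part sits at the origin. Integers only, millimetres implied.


// leg_h = 764 - 32 = 732
// apron z = 732 - 115 = 617
translate([325, 136, 732]) cube([910, 595, 32]);
translate([338, 149, 0]) cube([68, 68, 732]);
translate([1154, 149, 0]) cube([68, 68, 732]);
translate([338, 650, 0]) cube([68, 68, 732]);
translate([1154, 650, 0]) cube([68, 68, 732]);
translate([406, 149, 617]) cube([748, 68, 115]);
translate([406, 650, 617]) cube([748, 68, 115]);
translate([338, 217, 617]) cube([68, 433, 115]);
translate([1154, 217, 617]) cube([68, 433, 115]);


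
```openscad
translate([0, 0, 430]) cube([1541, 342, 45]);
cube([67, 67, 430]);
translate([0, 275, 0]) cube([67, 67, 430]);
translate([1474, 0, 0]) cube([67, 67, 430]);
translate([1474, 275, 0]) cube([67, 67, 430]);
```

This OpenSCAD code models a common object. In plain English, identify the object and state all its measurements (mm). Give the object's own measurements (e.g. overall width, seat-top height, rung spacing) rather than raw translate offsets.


A long wooden bench with a 1541 mm (x) × 342 mm (y) seat, 45 mm thick, its top surface 475 mm above the floor. Four 67 mm square legs at the seat corners, flush with the edges, run from z = 0 to the seat underside.


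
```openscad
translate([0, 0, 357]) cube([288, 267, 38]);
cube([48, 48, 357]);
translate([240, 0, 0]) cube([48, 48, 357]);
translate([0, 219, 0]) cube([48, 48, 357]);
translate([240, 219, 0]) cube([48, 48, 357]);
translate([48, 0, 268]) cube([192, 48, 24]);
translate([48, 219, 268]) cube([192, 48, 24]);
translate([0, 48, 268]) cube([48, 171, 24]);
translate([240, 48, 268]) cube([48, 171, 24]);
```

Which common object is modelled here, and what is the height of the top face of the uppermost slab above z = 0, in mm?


A stool. The seat height is 395 mm.

A 288×267×38 slab at z = 357 on four corner posts — a stool. The seat top is 357 + 38 = 395 mm.


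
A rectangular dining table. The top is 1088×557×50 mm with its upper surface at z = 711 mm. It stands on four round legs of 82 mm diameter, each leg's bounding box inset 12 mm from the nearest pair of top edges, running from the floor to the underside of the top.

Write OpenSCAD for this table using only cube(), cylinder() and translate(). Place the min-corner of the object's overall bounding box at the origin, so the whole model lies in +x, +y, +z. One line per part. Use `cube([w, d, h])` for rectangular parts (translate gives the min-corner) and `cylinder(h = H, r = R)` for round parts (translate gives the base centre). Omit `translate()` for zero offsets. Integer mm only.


translate([0, 0, 661]) cube([1088, 557, 50]);
translate([53, 53, 0]) cylinder(h = 661, r = 41);
translate([1035, 53, 0]) cylinder(h = 661, r = 41);
translate([53, 504, 0]) cylinder(h = 661, r = 41);
translate([1035, 504, 0]) cylinder(h = 661, r = 41);


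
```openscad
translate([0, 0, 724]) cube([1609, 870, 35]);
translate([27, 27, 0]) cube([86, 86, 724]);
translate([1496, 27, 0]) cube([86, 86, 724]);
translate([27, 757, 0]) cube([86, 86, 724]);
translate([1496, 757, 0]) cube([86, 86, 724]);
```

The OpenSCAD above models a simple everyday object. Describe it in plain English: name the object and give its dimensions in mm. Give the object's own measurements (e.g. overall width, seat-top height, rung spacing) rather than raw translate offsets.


A rectangular dining table. The top is 1609×870×35 mm with its upper surface at z = 759 mm. It stands on four 86×86 mm square legs, each inset 27 mm from the nearest pair of top edges, running from the floor to the underside of the top.


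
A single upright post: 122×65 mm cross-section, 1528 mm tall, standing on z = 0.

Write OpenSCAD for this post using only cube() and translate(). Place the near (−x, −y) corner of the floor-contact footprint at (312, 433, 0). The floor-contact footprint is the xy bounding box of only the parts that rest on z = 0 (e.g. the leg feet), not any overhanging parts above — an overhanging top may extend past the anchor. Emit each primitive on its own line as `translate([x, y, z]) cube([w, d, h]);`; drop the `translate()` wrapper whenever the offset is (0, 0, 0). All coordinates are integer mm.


translate([312, 433, 0]) cube([122, 65, 1528]);


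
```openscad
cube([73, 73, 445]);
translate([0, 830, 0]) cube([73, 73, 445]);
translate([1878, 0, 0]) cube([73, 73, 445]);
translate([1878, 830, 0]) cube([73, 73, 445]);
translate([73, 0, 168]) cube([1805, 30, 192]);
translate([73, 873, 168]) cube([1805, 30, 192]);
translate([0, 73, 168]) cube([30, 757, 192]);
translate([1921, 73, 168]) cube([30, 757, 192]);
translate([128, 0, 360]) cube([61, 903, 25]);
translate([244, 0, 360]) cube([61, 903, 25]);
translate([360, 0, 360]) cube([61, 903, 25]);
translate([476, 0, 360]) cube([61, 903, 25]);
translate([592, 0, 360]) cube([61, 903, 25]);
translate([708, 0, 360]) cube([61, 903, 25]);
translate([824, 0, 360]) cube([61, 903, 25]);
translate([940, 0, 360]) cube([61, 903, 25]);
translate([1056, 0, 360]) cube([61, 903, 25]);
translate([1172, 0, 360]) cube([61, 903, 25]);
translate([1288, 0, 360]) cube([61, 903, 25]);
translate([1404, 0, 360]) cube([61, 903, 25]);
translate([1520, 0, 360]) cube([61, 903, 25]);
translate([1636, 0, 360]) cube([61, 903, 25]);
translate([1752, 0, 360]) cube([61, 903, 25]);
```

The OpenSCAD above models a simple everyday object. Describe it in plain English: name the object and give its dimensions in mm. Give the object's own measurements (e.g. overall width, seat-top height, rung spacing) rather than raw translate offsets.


A bed frame 1951 mm long (x) by 903 mm wide (y). Four 73×73 mm corner posts, 445 mm tall, at the corners of the footprint. Four rails of 30 mm thickness and 192 mm height run between adjacent posts with their undersides at z = 168 mm, their outer faces flush with the outside of the frame (the two x-running rails run between the posts' inner faces; the two y-running rails run between the posts' inner faces). 15 slats, each 61 mm wide (x) and 25 mm thick, lie across the top of the two x-running rails, running the full 903 mm width of the frame in y; along x they sit between the end posts with a 55 mm gap after the −x posts and between neighbouring slats, leaving 65 mm before the +x posts.


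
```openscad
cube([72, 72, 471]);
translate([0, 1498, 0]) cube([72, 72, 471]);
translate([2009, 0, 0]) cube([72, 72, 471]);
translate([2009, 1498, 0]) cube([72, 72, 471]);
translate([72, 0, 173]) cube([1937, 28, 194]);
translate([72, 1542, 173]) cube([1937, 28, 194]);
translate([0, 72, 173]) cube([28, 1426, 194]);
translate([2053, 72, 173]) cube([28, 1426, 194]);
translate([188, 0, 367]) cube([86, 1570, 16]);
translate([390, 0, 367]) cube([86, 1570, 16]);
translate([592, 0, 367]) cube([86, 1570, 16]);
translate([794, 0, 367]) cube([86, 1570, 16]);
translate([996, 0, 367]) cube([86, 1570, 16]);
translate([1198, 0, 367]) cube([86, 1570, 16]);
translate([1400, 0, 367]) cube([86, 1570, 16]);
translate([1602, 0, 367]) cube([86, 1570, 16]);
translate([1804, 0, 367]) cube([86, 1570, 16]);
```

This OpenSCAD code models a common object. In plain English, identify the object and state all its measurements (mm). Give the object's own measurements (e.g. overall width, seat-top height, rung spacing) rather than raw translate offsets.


A bed frame 2081 mm long (x) by 1570 mm wide (y). Four 72×72 mm corner posts, 471 mm tall, at the corners of the footprint. Four rails of 28 mm thickness and 194 mm height run between adjacent posts with their undersides at z = 173 mm, their outer faces flush with the outside of the frame (the two x-running rails run between the posts' inner faces; the two y-running rails run between the posts' inner faces). 9 slats, each 86 mm wide (x) and 16 mm thick, lie across the top of the two x-running rails, running the full 1570 mm width of the frame in y; along x they sit between the end posts with a 116 mm gap after the −x posts and between neighbouring slats, leaving 119 mm before the +x posts.


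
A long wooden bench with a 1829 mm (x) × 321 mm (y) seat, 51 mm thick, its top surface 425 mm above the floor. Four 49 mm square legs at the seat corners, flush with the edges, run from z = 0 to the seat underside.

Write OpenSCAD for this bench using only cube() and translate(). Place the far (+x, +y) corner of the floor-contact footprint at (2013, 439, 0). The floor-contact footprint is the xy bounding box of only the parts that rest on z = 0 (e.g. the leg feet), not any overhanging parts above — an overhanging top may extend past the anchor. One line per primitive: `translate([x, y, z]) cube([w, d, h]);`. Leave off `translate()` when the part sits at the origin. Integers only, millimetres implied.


translate([184, 118, 374]) cube([1829, 321, 51]);
translate([184, 118, 0]) cube([49, 49, 374]);
translate([184, 390, 0]) cube([49, 49, 374]);
translate([1964, 118, 0]) cube([49, 49, 374]);
translate([1964, 390, 0]) cube([49, 49, 374]);
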